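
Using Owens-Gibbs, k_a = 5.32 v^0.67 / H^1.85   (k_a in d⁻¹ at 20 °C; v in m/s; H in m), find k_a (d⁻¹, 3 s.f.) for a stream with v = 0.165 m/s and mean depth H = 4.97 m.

k_a = 5.32 × 0.165^0.67 / 4.97^1.85 = 5.32 × 0.2990 / 19.42 = 0.08192 d⁻¹.

k_a ≈ 0.0819 d⁻¹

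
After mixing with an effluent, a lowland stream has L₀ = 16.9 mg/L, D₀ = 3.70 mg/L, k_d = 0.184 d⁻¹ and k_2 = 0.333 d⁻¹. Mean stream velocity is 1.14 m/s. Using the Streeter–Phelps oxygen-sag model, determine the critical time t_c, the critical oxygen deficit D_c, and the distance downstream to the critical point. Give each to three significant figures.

At the critical point dD/dt = 0, so k_d L₀ e^(−k_d t) = k_2 D. Substituting D(t) from the Streeter–Phelps equation and solving for t gives
t_c = ln[(k_2/k_d)(1 − D₀(k_2−k_d)/(k_d L₀))] / (k_2−k_d).
Here k_2−k_d = 0.1490 d⁻¹ and 1 − D₀(k_2−k_d)/(k_d L₀) = 1 − 3.70×0.1490/(0.184×16.9) = 0.8227, so
t_c = ln(1.810 × 0.8227) / 0.1490 = 0.3981 / 0.1490 = 2.672 d.
D_c = (k_d/k_2) L₀ e^(−k_d t_c) = (0.184/0.333) × 16.9 × e^(−0.184×2.672) = 0.5526 × 16.9 × 0.6117 = 5.712 mg/L.
x_c = v t_c = 1.14 m/s × 2.672 d × 86400 s/d = 263100 m ≈ 263 km.

t_c ≈ 2.67 d; D_c ≈ 5.71 mg/L; x_c ≈ 263 km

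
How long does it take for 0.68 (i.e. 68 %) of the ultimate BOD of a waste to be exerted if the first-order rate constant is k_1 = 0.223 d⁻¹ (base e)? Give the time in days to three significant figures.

t ≈ 5.11 d

y/L₀ = 1 − e^(−k_1 t) = 0.68 ⇒ e^(−k_1 t) = 0.320
t = −ln(0.320) / 0.223 = 1.139 / 0.223 = 5.110 d.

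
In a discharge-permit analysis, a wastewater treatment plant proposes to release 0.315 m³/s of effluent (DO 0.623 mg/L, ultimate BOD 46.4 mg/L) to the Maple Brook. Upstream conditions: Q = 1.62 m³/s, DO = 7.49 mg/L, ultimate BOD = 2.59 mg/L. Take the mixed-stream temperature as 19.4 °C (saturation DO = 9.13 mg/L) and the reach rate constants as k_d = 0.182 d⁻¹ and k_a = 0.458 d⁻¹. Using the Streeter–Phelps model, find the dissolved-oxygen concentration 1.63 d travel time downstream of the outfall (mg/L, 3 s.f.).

Mixed DO = (1.62×7.49 + 0.315×0.623)/(1.62+0.315) = 12.33/1.935 = 6.372 mg/L.
Mixed L₀ = (1.62×2.59 + 0.315×46.4)/(1.935) = 18.81/1.935 = 9.722 mg/L.
Initial deficit D₀ = C_s − DO₀ = 9.13 − 6.372 = 2.758 mg/L.
D(1.63) = [0.182×9.722/(0.458−0.182)](e^(−0.182×1.63) − e^(−0.458×1.63)) + 2.758 e^(−0.458×1.63)
= 6.411 × (0.7433 − 0.4740) + 2.758 × 0.4740 = 3.034 mg/L.
DO = 9.13 − 3.034 = 6.096 mg/L.

DO ≈ 6.10 mg/L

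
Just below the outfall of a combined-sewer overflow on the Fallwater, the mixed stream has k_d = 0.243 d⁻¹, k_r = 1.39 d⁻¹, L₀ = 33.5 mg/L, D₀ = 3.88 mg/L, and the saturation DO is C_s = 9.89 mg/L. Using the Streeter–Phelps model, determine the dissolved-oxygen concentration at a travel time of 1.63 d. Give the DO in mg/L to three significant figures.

DO ≈ 5.45 mg/L

k_d L₀/(k_r−k_d) = 0.243×33.5/(1.39−0.243) = 8.140/1.147 = 7.097 mg/L.
e^(−k_d t) = e^(−0.243×1.630) = 0.6729; e^(−k_r t) = e^(−1.39×1.630) = 0.1038.
D = 7.097 × (0.6729 − 0.1038) + 3.88 × 0.1038 = 4.040 + 0.4026 = 4.442 mg/L.
DO = C_s − D = 9.89 − 4.442 = 5.448 mg/L.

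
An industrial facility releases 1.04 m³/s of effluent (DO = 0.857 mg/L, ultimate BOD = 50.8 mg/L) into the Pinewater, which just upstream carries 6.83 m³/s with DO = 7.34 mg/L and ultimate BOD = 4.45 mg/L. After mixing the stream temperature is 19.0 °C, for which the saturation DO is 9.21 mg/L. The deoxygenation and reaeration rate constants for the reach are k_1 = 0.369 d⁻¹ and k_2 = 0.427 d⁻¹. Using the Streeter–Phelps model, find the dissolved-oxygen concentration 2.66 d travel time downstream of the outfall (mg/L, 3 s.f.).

Mixed DO = (6.83×7.34 + 1.04×0.857)/(6.83+1.04) = 51.02/7.870 = 6.483 mg/L.
Mixed L₀ = (6.83×4.45 + 1.04×50.8)/(7.870) = 83.23/7.870 = 10.58 mg/L.
Initial deficit D₀ = C_s − DO₀ = 9.21 − 6.483 = 2.727 mg/L.
D(2.66) = [0.369×10.58/(0.427−0.369)](e^(−0.369×2.66) − e^(−0.427×2.66)) + 2.727 e^(−0.427×2.66)
= 67.28 × (0.3747 − 0.3212) + 2.727 × 0.3212 = 4.480 mg/L.
DO = 9.21 − 4.480 = 4.730 mg/L.

DO ≈ 4.73 mg/L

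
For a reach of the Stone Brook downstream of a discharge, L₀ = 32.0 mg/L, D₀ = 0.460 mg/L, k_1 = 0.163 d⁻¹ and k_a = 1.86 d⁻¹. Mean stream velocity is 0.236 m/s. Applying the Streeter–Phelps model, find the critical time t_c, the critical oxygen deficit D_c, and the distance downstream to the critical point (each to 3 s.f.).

t_c = [1/(k_a−k_1)] ln[(k_a/k_1)(1 − D₀(k_a−k_1)/(k_1 L₀))]
= [1/(1.86−0.163)] ln[(1.86/0.163)(1 − 0.460×1.697/(0.163×32.0))]
= (1/1.697) ln[11.41 × 0.8503] = 0.5893 × ln(9.703) = 0.5893 × 2.272 = 1.339 d.
D_c = (k_1/k_a) L₀ e^(−k_1 t_c) = (0.163/1.86) × 32.0 × e^(−0.163×1.339) = 0.08763 × 32.0 × 0.8039 = 2.254 mg/L.
x_c = v t_c = 0.236 m/s × 1.339 d × 86400 s/d = 27300 m ≈ 27.3 km.

t_c ≈ 1.34 d; D_c ≈ 2.25 mg/L; x_c ≈ 27.3 km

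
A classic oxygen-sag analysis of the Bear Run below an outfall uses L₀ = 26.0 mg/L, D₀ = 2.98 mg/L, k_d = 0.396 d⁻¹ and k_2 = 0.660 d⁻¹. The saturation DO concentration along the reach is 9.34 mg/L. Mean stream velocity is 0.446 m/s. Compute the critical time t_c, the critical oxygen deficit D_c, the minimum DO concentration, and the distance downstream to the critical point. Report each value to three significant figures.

t_c ≈ 1.63 d; D_c ≈ 8.17 mg/L; min DO ≈ 1.17 mg/L; x_c ≈ 63.0 km

With k_2/k_d = 1.667 and 1 − D₀(k_2−k_d)/(k_d L₀) = 0.9236,
t_c = ln(1.667 × 0.9236) / (0.660 − 0.396) = ln(1.539) / 0.2640 = 0.4313/0.2640 = 1.634 d.
D_c = (k_d/k_2) L₀ e^(−k_d t_c) = (0.396/0.660) × 26.0 × e^(−0.396×1.634) = 0.6000 × 26.0 × 0.5236 = 8.168 mg/L.
Minimum DO = C_s − D_c = 9.34 − 8.168 = 1.172 mg/L.
x_c = v t_c = 0.446 m/s × 1.634 d × 86400 s/d = 62960 m ≈ 63.0 km.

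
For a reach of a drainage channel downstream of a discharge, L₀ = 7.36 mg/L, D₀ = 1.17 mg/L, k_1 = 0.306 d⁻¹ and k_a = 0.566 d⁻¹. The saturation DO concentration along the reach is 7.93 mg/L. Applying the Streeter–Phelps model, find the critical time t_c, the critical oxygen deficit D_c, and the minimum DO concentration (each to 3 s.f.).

t_c ≈ 1.81 d; D_c ≈ 2.29 mg/L; min DO ≈ 5.64 mg/L

With k_a/k_1 = 1.850 and 1 − D₀(k_a−k_1)/(k_1 L₀) = 0.8649,
t_c = ln(1.850 × 0.8649) / (0.566 − 0.306) = ln(1.600) / 0.2600 = 0.4699/0.2600 = 1.807 d.
L(t_c) = L₀ e^(−k_1 t_c) = 7.36 × 0.5752 = 4.233 mg/L, and at the critical point k_a D_c = k_1 L, so D_c = (0.306/0.566) × 4.233 = 2.289 mg/L.
Minimum DO = C_s − D_c = 7.93 − 2.289 = 5.641 mg/L.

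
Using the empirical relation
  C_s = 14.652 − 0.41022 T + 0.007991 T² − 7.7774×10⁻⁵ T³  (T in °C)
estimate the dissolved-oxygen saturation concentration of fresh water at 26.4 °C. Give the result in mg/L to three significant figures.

C_s ≈ 7.96 mg/L

C_s = 14.652 − 0.41022×26.4 + 0.007991×26.4² − 7.7774×10⁻⁵×26.4³ = 7.961 mg/L.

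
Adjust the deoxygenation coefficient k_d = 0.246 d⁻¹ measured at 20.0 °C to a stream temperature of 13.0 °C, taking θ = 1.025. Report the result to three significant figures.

k_d ≈ 0.207 d⁻¹

k_d(T₂) = k_d(T₁) · θ^(T₂−T₁) = 0.246 × 1.025^(13.0−20.0)
= 0.246 × 1.025^-7.00 = 0.246 × 0.8413 = 0.2070 d⁻¹.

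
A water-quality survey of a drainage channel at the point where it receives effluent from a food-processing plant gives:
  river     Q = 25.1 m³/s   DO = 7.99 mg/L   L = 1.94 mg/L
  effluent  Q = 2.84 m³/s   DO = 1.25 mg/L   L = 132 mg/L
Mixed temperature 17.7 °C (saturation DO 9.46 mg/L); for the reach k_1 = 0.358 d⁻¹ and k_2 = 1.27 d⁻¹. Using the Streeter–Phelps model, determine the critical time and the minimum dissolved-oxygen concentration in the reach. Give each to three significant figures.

Mixed DO = (25.1×7.99 + 2.84×1.25)/(25.1+2.84) = 204.1/27.94 = 7.305 mg/L.
Mixed L₀ = (25.1×1.94 + 2.84×132)/(27.94) = 423.6/27.94 = 15.16 mg/L.
Initial deficit D₀ = C_s − DO₀ = 9.46 − 7.305 = 2.155 mg/L.
t_c = (1/0.9120) ln[(1.27/0.358)(1 − 2.155×0.9120/(0.358×15.16))] = 1.096 × ln(2.263) = 0.8954 d.
D_c = (0.358/1.27) × 15.16 × e^(−0.358×0.8954) = 0.2819 × 15.16 × 0.7257 = 3.101 mg/L.
Minimum DO = 9.46 − 3.101 = 6.359 mg/L.

t_c ≈ 0.895 d; minimum DO ≈ 6.36 mg/L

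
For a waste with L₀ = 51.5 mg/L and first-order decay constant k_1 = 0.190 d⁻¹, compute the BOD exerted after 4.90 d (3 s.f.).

y ≈ 31.2 mg/L

y_t = L₀(1 − e^(−k_1 t)) = 51.5 × (1 − e^(−0.190×4.90))
= 51.5 × (1 − 0.3942) = 51.5 × 0.6058 = 31.20 mg/L.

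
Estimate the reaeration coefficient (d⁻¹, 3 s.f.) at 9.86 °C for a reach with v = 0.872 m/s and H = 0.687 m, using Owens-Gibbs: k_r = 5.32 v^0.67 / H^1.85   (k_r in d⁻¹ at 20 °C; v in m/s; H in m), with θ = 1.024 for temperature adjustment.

k_r ≈ 7.64 d⁻¹

k_r(20) = 5.32 × 0.872^0.67 / 0.687^1.85 = 5.32 × 0.9123 / 0.4993 = 9.720 d⁻¹.
k_r(9.86) = 9.720 × 1.024^(9.86−20) = 9.720 × 0.7862 = 7.643 d⁻¹.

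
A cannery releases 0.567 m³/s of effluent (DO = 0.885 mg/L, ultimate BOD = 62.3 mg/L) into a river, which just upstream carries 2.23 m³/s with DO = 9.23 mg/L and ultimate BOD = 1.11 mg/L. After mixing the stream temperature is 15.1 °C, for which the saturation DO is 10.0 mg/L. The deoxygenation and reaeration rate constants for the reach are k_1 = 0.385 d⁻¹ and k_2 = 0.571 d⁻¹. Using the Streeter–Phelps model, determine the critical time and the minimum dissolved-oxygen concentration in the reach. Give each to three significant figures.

Mixed DO = (2.23×9.23 + 0.567×0.885)/(2.23+0.567) = 21.08/2.797 = 7.538 mg/L.
Mixed L₀ = (2.23×1.11 + 0.567×62.3)/(2.797) = 37.80/2.797 = 13.51 mg/L.
Initial deficit D₀ = C_s − DO₀ = 10.0 − 7.538 = 2.462 mg/L.
t_c = (1/0.1860) ln[(0.571/0.385)(1 − 2.462×0.1860/(0.385×13.51))] = 5.376 × ln(1.353) = 1.624 d.
D_c = (0.385/0.571) × 13.51 × e^(−0.385×1.624) = 0.6743 × 13.51 × 0.5352 = 4.877 mg/L.
Minimum DO = 10.0 − 4.877 = 5.123 mg/L.

t_c ≈ 1.62 d; minimum DO ≈ 5.12 mg/L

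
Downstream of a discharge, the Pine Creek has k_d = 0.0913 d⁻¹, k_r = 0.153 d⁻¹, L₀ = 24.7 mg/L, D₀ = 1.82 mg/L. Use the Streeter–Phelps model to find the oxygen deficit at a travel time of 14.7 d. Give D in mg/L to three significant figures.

D ≈ 5.89 mg/L

k_d L₀/(k_r−k_d) = 0.0913×24.7/(0.153−0.0913) = 2.255/0.06170 = 36.55 mg/L.
e^(−k_d t) = e^(−0.0913×14.70) = 0.2613; e^(−k_r t) = e^(−0.153×14.70) = 0.1055.
D = 36.55 × (0.2613 − 0.1055) + 1.82 × 0.1055 = 5.694 + 0.1920 = 5.886 mg/L.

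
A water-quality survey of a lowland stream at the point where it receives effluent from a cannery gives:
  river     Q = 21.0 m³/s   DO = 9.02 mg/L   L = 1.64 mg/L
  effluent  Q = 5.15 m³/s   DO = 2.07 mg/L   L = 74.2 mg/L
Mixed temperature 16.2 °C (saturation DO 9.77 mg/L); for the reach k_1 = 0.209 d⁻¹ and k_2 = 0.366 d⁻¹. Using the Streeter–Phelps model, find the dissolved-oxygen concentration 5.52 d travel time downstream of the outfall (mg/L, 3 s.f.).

DO ≈ 5.61 mg/L

Mixed DO = (21.0×9.02 + 5.15×2.07)/(21.0+5.15) = 200.1/26.15 = 7.651 mg/L.
Mixed L₀ = (21.0×1.64 + 5.15×74.2)/(26.15) = 416.6/26.15 = 15.93 mg/L.
Initial deficit D₀ = C_s − DO₀ = 9.77 − 7.651 = 2.119 mg/L.
D(5.52) = [0.209×15.93/(0.366−0.209)](e^(−0.209×5.52) − e^(−0.366×5.52)) + 2.119 e^(−0.366×5.52)
= 21.21 × (0.3155 − 0.1326) + 2.119 × 0.1326 = 4.159 mg/L.
DO = 9.77 − 4.159 = 5.611 mg/L.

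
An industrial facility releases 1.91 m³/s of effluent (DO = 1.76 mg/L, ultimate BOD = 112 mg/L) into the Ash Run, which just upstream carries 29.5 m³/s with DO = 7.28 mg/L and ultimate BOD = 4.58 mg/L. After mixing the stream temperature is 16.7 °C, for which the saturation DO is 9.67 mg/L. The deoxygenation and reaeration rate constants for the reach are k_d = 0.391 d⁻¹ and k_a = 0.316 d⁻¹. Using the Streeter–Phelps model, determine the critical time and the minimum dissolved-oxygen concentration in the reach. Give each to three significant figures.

Mixed DO = (29.5×7.28 + 1.91×1.76)/(29.5+1.91) = 218.1/31.41 = 6.944 mg/L.
Mixed L₀ = (29.5×4.58 + 1.91×112)/(31.41) = 349.0/31.41 = 11.11 mg/L.
Initial deficit D₀ = C_s − DO₀ = 9.67 − 6.944 = 2.726 mg/L.
t_c = (1/-0.07500) ln[(0.316/0.391)(1 − 2.726×-0.07500/(0.391×11.11))] = -13.33 × ln(0.8462) = 2.227 d.
D_c = (0.391/0.316) × 11.11 × e^(−0.391×2.227) = 1.237 × 11.11 × 0.4187 = 5.757 mg/L.
Minimum DO = 9.67 − 5.757 = 3.913 mg/L.

t_c ≈ 2.23 d; minimum DO ≈ 3.91 mg/L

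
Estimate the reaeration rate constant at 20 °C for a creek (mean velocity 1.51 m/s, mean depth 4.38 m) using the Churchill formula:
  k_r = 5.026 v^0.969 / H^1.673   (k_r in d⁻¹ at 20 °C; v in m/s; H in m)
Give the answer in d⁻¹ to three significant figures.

k_r ≈ 0.633 d⁻¹

k_r = 5.026 × 1.51^0.969 / 4.38^1.673 = 5.026 × 1.491 / 11.84 = 0.6331 d⁻¹.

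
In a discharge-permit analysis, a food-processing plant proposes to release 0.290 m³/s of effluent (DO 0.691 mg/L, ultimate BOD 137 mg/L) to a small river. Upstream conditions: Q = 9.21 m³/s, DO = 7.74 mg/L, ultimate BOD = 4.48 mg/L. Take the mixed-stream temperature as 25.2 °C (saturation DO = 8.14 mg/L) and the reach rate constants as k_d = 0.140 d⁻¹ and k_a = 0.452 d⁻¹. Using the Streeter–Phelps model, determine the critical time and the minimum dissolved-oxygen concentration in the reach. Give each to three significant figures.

Mixed DO = (9.21×7.74 + 0.290×0.691)/(9.21+0.290) = 71.49/9.500 = 7.525 mg/L.
Mixed L₀ = (9.21×4.48 + 0.290×137)/(9.500) = 80.99/9.500 = 8.525 mg/L.
Initial deficit D₀ = C_s − DO₀ = 8.14 − 7.525 = 0.6152 mg/L.
t_c = (1/0.3120) ln[(0.452/0.140)(1 − 0.6152×0.3120/(0.140×8.525))] = 3.205 × ln(2.709) = 3.195 d.
D_c = (0.140/0.452) × 8.525 × e^(−0.140×3.195) = 0.3097 × 8.525 × 0.6394 = 1.688 mg/L.
Minimum DO = 8.14 − 1.688 = 6.452 mg/L.

t_c ≈ 3.19 d; minimum DO ≈ 6.45 mg/L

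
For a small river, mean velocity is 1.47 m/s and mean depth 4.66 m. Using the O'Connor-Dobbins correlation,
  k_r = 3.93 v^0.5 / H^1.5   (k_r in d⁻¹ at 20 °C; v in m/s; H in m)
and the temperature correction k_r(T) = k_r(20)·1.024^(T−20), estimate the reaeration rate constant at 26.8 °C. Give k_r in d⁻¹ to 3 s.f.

k_r(20) = 3.93 × 1.47^0.5 / 4.66^1.5 = 3.93 × 1.212 / 10.06 = 0.4737 d⁻¹.
k_r(26.8) = 0.4737 × 1.024^(26.8−20) = 0.4737 × 1.175 = 0.5566 d⁻¹.

k_r ≈ 0.557 d⁻¹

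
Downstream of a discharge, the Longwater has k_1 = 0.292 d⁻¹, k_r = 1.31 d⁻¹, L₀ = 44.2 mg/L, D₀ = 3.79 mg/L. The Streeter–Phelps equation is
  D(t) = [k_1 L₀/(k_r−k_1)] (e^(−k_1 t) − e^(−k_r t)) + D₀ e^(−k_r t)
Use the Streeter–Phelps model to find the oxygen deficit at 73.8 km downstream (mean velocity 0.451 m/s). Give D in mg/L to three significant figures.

D ≈ 6.55 mg/L

Travel time t = x/v = 73.8 km / (0.451 m/s) = 73800 m / 0.451 m/s = 163600 s = 1.894 d.
k_1 L₀/(k_r−k_1) = 0.292×44.2/(1.31−0.292) = 12.91/1.018 = 12.68 mg/L.
e^(−k_1 t) = e^(−0.292×1.894) = 0.5752; e^(−k_r t) = e^(−1.31×1.894) = 0.08365.
D = 12.68 × (0.5752 − 0.08365) + 3.79 × 0.08365 = 6.232 + 0.3171 = 6.549 mg/L.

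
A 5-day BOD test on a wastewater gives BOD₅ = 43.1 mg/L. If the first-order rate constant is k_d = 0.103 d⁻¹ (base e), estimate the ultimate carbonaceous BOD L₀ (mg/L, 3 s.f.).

L₀ ≈ 107 mg/L

BOD₅ = L₀(1 − e^(−5k_d)) ⇒ L₀ = BOD₅ / (1 − e^(−5×0.103))
= 43.1 / (1 − 0.5975) = 43.1 / 0.4025 = 107.1 mg/L.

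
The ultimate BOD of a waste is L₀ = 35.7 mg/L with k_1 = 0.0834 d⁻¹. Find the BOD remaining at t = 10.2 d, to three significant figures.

L ≈ 15.2 mg/L

L_t = L₀ e^(−k_1 t) = 35.7 × e^(−0.0834×10.2) = 35.7 × 0.4271 = 15.25 mg/L.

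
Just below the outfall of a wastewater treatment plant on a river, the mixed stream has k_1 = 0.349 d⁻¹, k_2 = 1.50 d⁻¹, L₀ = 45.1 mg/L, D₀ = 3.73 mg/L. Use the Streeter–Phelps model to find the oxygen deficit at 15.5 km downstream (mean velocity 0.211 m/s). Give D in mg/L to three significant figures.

D ≈ 7.39 mg/L

Travel time t = x/v = 15.5 km / (0.211 m/s) = 15500 m / 0.211 m/s = 73460 s = 0.8502 d.
k_1 L₀/(k_2−k_1) = 0.349×45.1/(1.50−0.349) = 15.74/1.151 = 13.67 mg/L.
e^(−k_1 t) = e^(−0.349×0.8502) = 0.7432; e^(−k_2 t) = e^(−1.50×0.8502) = 0.2793.
D = 13.67 × (0.7432 − 0.2793) + 3.73 × 0.2793 = 6.344 + 1.042 = 7.386 mg/L.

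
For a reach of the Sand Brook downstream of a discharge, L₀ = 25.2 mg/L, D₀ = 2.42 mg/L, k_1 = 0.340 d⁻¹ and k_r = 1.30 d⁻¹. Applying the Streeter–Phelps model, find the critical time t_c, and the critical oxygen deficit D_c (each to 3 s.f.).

t_c ≈ 1.07 d; D_c ≈ 4.58 mg/L

At the critical point dD/dt = 0, so k_1 L₀ e^(−k_1 t) = k_r D. Substituting D(t) from the Streeter–Phelps equation and solving for t gives
t_c = ln[(k_r/k_1)(1 − D₀(k_r−k_1)/(k_1 L₀))] / (k_r−k_1).
Here k_r−k_1 = 0.9600 d⁻¹ and 1 − D₀(k_r−k_1)/(k_1 L₀) = 1 − 2.42×0.9600/(0.340×25.2) = 0.7289, so
t_c = ln(3.824 × 0.7289) / 0.9600 = 1.025 / 0.9600 = 1.068 d.
D_c = (k_1/k_r) L₀ e^(−k_1 t_c) = (0.340/1.30) × 25.2 × e^(−0.340×1.068) = 0.2615 × 25.2 × 0.6956 = 4.585 mg/L.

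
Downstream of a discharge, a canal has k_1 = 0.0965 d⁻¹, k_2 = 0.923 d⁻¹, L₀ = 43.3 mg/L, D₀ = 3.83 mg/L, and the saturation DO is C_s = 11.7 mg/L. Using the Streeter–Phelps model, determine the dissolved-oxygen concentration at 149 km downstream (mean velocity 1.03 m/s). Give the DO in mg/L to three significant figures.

Travel time t = x/v = 149 km / (1.03 m/s) = 149000 m / 1.03 m/s = 144700 s = 1.674 d.
k_1 L₀/(k_2−k_1) = 0.0965×43.3/(0.923−0.0965) = 4.178/0.8265 = 5.056 mg/L.
e^(−k_1 t) = e^(−0.0965×1.674) = 0.8508; e^(−k_2 t) = e^(−0.923×1.674) = 0.2132.
D = 5.056 × (0.8508 − 0.2132) + 3.83 × 0.2132 = 3.223 + 0.8167 = 4.040 mg/L.
DO = C_s − D = 11.7 − 4.040 = 7.660 mg/L.

DO ≈ 7.66 mg/L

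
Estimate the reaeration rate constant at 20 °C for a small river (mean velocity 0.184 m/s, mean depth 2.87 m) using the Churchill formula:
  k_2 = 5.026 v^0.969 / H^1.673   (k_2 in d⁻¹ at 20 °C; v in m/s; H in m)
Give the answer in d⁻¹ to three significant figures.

k_2 = 5.026 × 0.184^0.969 / 2.87^1.673 = 5.026 × 0.1939 / 5.835 = 0.1670 d⁻¹.

k_2 ≈ 0.167 d⁻¹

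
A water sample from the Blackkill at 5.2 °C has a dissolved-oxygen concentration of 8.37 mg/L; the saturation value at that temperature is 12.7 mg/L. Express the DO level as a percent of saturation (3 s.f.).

65.9 % saturation

% saturation = C/C_s × 100 = 8.37/12.7 × 100 = 65.9 %.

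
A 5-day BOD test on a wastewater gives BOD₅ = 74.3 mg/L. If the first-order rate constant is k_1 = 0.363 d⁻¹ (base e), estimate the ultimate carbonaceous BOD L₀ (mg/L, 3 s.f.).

BOD₅ = L₀(1 − e^(−5k_1)) ⇒ L₀ = BOD₅ / (1 − e^(−5×0.363))
= 74.3 / (1 − 0.1628) = 74.3 / 0.8372 = 88.75 mg/L.

L₀ ≈ 88.8 mg/L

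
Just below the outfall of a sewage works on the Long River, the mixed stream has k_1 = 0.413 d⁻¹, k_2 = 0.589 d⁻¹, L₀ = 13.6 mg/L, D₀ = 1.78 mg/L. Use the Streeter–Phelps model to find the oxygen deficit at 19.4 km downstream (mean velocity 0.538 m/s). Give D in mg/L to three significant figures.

D ≈ 3.29 mg/L

Travel time t = x/v = 19.4 km / (0.538 m/s) = 19400 m / 0.538 m/s = 36060 s = 0.4174 d.
k_1 L₀/(k_2−k_1) = 0.413×13.6/(0.589−0.413) = 5.617/0.1760 = 31.91 mg/L.
e^(−k_1 t) = e^(−0.413×0.4174) = 0.8417; e^(−k_2 t) = e^(−0.589×0.4174) = 0.7821.
D = 31.91 × (0.8417 − 0.7821) + 1.78 × 0.7821 = 1.902 + 1.392 = 3.294 mg/L.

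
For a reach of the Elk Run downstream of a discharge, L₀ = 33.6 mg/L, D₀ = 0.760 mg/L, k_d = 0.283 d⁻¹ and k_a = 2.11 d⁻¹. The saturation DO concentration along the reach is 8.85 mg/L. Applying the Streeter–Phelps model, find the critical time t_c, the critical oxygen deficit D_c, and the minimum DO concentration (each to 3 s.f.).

t_c ≈ 1.01 d; D_c ≈ 3.38 mg/L; min DO ≈ 5.47 mg/L

At the critical point dD/dt = 0, so k_d L₀ e^(−k_d t) = k_a D. Substituting D(t) from the Streeter–Phelps equation and solving for t gives
t_c = ln[(k_a/k_d)(1 − D₀(k_a−k_d)/(k_d L₀))] / (k_a−k_d).
Here k_a−k_d = 1.827 d⁻¹ and 1 − D₀(k_a−k_d)/(k_d L₀) = 1 − 0.760×1.827/(0.283×33.6) = 0.8540, so
t_c = ln(7.456 × 0.8540) / 1.827 = 1.851 / 1.827 = 1.013 d.
D_c = (k_d/k_a) L₀ e^(−k_d t_c) = (0.283/2.11) × 33.6 × e^(−0.283×1.013) = 0.1341 × 33.6 × 0.7507 = 3.383 mg/L.
Minimum DO = C_s − D_c = 8.85 − 3.383 = 5.467 mg/L.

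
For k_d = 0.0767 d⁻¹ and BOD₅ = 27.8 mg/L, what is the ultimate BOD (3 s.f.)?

L₀ ≈ 87.3 mg/L

BOD₅ = L₀(1 − e^(−5k_d)) ⇒ L₀ = BOD₅ / (1 − e^(−5×0.0767))
= 27.8 / (1 − 0.6815) = 27.8 / 0.3185 = 87.28 mg/L.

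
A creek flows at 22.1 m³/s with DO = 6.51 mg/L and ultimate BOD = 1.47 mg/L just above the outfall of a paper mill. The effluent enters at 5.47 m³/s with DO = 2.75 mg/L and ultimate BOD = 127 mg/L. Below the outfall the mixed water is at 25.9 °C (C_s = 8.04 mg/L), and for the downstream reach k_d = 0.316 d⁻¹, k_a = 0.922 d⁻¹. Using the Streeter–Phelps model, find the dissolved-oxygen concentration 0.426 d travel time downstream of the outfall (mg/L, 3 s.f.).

DO ≈ 3.77 mg/L

Mixed DO = (22.1×6.51 + 5.47×2.75)/(22.1+5.47) = 158.9/27.57 = 5.764 mg/L.
Mixed L₀ = (22.1×1.47 + 5.47×127)/(27.57) = 727.2/27.57 = 26.38 mg/L.
Initial deficit D₀ = C_s − DO₀ = 8.04 − 5.764 = 2.276 mg/L.
D(0.426) = [0.316×26.38/(0.922−0.316)](e^(−0.316×0.426) − e^(−0.922×0.426)) + 2.276 e^(−0.922×0.426)
= 13.75 × (0.8741 − 0.6752) + 2.276 × 0.6752 = 4.272 mg/L.
DO = 8.04 − 4.272 = 3.768 mg/L.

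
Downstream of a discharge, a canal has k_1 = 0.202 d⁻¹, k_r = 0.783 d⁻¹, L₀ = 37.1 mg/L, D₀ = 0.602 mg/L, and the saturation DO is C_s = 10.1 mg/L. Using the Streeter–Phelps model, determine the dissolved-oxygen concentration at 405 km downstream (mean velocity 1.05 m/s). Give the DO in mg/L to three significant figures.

Travel time t = x/v = 405 km / (1.05 m/s) = 405000 m / 1.05 m/s = 385700 s = 4.464 d.
k_1 L₀/(k_r−k_1) = 0.202×37.1/(0.783−0.202) = 7.494/0.5810 = 12.90 mg/L.
e^(−k_1 t) = e^(−0.202×4.464) = 0.4058; e^(−k_r t) = e^(−0.783×4.464) = 0.03033.
D = 12.90 × (0.4058 − 0.03033) + 0.602 × 0.03033 = 4.844 + 0.01826 = 4.862 mg/L.
DO = C_s − D = 10.1 − 4.862 = 5.238 mg/L.

DO ≈ 5.24 mg/L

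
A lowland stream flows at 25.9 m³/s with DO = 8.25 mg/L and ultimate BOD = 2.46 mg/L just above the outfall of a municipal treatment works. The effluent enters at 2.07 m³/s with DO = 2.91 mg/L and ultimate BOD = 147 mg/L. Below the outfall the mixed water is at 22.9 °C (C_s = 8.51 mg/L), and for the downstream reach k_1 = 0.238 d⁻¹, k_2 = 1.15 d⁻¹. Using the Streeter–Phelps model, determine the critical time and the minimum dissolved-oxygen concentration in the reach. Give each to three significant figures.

Mixed DO = (25.9×8.25 + 2.07×2.91)/(25.9+2.07) = 219.7/27.97 = 7.855 mg/L.
Mixed L₀ = (25.9×2.46 + 2.07×147)/(27.97) = 368.0/27.97 = 13.16 mg/L.
Initial deficit D₀ = C_s − DO₀ = 8.51 − 7.855 = 0.6552 mg/L.
t_c = (1/0.9120) ln[(1.15/0.238)(1 − 0.6552×0.9120/(0.238×13.16))] = 1.096 × ln(3.910) = 1.495 d.
D_c = (0.238/1.15) × 13.16 × e^(−0.238×1.495) = 0.2070 × 13.16 × 0.7006 = 1.908 mg/L.
Minimum DO = 8.51 − 1.908 = 6.602 mg/L.

t_c ≈ 1.50 d; minimum DO ≈ 6.60 mg/L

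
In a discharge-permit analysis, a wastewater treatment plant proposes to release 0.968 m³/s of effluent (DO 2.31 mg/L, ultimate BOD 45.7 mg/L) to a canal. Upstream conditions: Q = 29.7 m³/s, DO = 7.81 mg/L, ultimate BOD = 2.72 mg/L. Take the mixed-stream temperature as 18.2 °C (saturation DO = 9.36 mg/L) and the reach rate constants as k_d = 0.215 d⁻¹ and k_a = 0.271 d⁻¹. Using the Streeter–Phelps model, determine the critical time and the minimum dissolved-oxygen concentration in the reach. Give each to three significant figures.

t_c ≈ 2.05 d; minimum DO ≈ 7.28 mg/L

Mixed DO = (29.7×7.81 + 0.968×2.31)/(29.7+0.968) = 234.2/30.67 = 7.636 mg/L.
Mixed L₀ = (29.7×2.72 + 0.968×45.7)/(30.67) = 125.0/30.67 = 4.077 mg/L.
Initial deficit D₀ = C_s − DO₀ = 9.36 − 7.636 = 1.724 mg/L.
t_c = (1/0.05600) ln[(0.271/0.215)(1 − 1.724×0.05600/(0.215×4.077))] = 17.86 × ln(1.122) = 2.050 d.
D_c = (0.215/0.271) × 4.077 × e^(−0.215×2.050) = 0.7934 × 4.077 × 0.6435 = 2.081 mg/L.
Minimum DO = 9.36 − 2.081 = 7.279 mg/L.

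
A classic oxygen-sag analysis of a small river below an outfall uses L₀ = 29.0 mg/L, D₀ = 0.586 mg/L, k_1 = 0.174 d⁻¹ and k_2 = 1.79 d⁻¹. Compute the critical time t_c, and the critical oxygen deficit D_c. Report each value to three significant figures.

With k_2/k_1 = 10.29 and 1 − D₀(k_2−k_1)/(k_1 L₀) = 0.8123,
t_c = ln(10.29 × 0.8123) / (1.79 − 0.174) = ln(8.357) / 1.616 = 2.123/1.616 = 1.314 d.
D_c = (k_1/k_2) L₀ e^(−k_1 t_c) = (0.174/1.79) × 29.0 × e^(−0.174×1.314) = 0.09721 × 29.0 × 0.7956 = 2.243 mg/L.

t_c ≈ 1.31 d; D_c ≈ 2.24 mg/L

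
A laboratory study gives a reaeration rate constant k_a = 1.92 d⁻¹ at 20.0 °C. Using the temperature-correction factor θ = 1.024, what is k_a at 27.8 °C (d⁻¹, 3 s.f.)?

k_a(T₂) = k_a(T₁) · θ^(T₂−T₁) = 1.92 × 1.024^(27.8−20.0)
= 1.92 × 1.024^7.80 = 1.92 × 1.203 = 2.310 d⁻¹.

k_a ≈ 2.31 d⁻¹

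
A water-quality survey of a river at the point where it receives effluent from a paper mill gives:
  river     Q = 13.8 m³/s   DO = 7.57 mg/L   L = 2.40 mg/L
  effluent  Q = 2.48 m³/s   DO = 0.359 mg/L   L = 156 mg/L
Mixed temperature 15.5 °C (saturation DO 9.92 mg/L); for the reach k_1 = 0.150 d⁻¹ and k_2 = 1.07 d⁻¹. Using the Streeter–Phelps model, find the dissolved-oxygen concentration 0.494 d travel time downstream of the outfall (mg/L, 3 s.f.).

DO ≈ 6.46 mg/L

Mixed DO = (13.8×7.57 + 2.48×0.359)/(13.8+2.48) = 105.4/16.28 = 6.472 mg/L.
Mixed L₀ = (13.8×2.40 + 2.48×156)/(16.28) = 420.0/16.28 = 25.80 mg/L.
Initial deficit D₀ = C_s − DO₀ = 9.92 − 6.472 = 3.448 mg/L.
D(0.494) = [0.150×25.80/(1.07−0.150)](e^(−0.150×0.494) − e^(−1.07×0.494)) + 3.448 e^(−1.07×0.494)
= 4.206 × (0.9286 − 0.5894) + 3.448 × 0.5894 = 3.459 mg/L.
DO = 9.92 − 3.459 = 6.461 mg/L.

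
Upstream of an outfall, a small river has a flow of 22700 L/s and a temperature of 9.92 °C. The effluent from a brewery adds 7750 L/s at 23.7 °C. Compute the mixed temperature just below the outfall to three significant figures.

13.4 °C

Flow-weighted mixing: C = (Q_r C_r + Q_w C_w)/(Q_r + Q_w)
= (22700×9.92 + 7750×23.7)/(22700 + 7750) = 408900/30450 = 13.43 °C.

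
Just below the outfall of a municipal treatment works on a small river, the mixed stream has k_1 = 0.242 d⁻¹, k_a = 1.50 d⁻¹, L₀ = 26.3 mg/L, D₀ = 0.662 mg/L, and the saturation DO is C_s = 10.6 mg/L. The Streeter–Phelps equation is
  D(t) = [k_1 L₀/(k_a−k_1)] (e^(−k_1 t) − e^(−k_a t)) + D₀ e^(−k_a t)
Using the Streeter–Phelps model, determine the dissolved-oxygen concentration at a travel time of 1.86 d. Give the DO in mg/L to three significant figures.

DO ≈ 7.64 mg/L

k_1 L₀/(k_a−k_1) = 0.242×26.3/(1.50−0.242) = 6.365/1.258 = 5.059 mg/L.
e^(−k_1 t) = e^(−0.242×1.860) = 0.6376; e^(−k_a t) = e^(−1.50×1.860) = 0.06142.
D = 5.059 × (0.6376 − 0.06142) + 0.662 × 0.06142 = 2.915 + 0.04066 = 2.955 mg/L.
DO = C_s − D = 10.6 − 2.955 = 7.645 mg/L.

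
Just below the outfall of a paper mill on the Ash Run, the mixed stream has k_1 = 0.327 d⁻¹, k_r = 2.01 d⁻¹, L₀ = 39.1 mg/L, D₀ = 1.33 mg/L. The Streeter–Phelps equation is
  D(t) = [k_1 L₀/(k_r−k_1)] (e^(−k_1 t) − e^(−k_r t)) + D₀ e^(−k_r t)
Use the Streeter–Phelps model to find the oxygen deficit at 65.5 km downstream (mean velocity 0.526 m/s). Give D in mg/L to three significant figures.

Travel time t = x/v = 65.5 km / (0.526 m/s) = 65500 m / 0.526 m/s = 124500 s = 1.441 d.
k_1 L₀/(k_r−k_1) = 0.327×39.1/(2.01−0.327) = 12.79/1.683 = 7.597 mg/L.
e^(−k_1 t) = e^(−0.327×1.441) = 0.6242; e^(−k_r t) = e^(−2.01×1.441) = 0.05519.
D = 7.597 × (0.6242 − 0.05519) + 1.33 × 0.05519 = 4.323 + 0.07341 = 4.396 mg/L.

D ≈ 4.40 mg/L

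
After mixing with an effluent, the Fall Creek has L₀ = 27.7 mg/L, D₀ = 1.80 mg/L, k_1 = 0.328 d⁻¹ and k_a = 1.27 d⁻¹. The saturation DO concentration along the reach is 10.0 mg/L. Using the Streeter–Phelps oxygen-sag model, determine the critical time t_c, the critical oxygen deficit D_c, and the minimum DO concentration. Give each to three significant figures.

With k_a/k_1 = 3.872 and 1 − D₀(k_a−k_1)/(k_1 L₀) = 0.8134,
t_c = ln(3.872 × 0.8134) / (1.27 − 0.328) = ln(3.149) / 0.9420 = 1.147/0.9420 = 1.218 d.
D_c = (k_1/k_a) L₀ e^(−k_1 t_c) = (0.328/1.27) × 27.7 × e^(−0.328×1.218) = 0.2583 × 27.7 × 0.6707 = 4.798 mg/L.
Minimum DO = C_s − D_c = 10.0 − 4.798 = 5.202 mg/L.

t_c ≈ 1.22 d; D_c ≈ 4.80 mg/L; min DO ≈ 5.20 mg/L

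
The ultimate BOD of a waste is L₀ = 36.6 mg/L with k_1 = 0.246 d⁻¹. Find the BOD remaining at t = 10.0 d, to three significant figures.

L_t = L₀ e^(−k_1 t) = 36.6 × e^(−0.246×10.0) = 36.6 × 0.08543 = 3.127 mg/L.

L ≈ 3.13 mg/L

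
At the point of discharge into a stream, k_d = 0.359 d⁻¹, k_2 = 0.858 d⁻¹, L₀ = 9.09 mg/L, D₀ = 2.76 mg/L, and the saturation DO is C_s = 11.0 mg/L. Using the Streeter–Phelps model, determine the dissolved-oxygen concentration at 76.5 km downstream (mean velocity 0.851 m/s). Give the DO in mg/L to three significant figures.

DO ≈ 8.05 mg/L

Travel time t = x/v = 76.5 km / (0.851 m/s) = 76500 m / 0.851 m/s = 89890 s = 1.040 d.
k_d L₀/(k_2−k_d) = 0.359×9.09/(0.858−0.359) = 3.263/0.4990 = 6.540 mg/L.
e^(−k_d t) = e^(−0.359×1.040) = 0.6883; e^(−k_2 t) = e^(−0.858×1.040) = 0.4095.
D = 6.540 × (0.6883 − 0.4095) + 2.76 × 0.4095 = 1.823 + 1.130 = 2.953 mg/L.
DO = C_s − D = 11.0 − 2.953 = 8.047 mg/L.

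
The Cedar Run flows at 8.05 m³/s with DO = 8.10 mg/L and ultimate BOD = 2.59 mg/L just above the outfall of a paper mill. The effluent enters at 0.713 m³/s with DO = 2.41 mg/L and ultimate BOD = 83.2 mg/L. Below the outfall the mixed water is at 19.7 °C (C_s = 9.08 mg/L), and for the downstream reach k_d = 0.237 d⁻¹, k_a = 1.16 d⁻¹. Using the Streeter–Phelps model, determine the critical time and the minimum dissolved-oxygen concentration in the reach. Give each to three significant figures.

t_c ≈ 0.689 d; minimum DO ≈ 7.49 mg/L

Mixed DO = (8.05×8.10 + 0.713×2.41)/(8.05+0.713) = 66.92/8.763 = 7.637 mg/L.
Mixed L₀ = (8.05×2.59 + 0.713×83.2)/(8.763) = 80.17/8.763 = 9.149 mg/L.
Initial deficit D₀ = C_s − DO₀ = 9.08 − 7.637 = 1.443 mg/L.
t_c = (1/0.9230) ln[(1.16/0.237)(1 − 1.443×0.9230/(0.237×9.149))] = 1.083 × ln(1.888) = 0.6886 d.
D_c = (0.237/1.16) × 9.149 × e^(−0.237×0.6886) = 0.2043 × 9.149 × 0.8494 = 1.588 mg/L.
Minimum DO = 9.08 − 1.588 = 7.492 mg/L.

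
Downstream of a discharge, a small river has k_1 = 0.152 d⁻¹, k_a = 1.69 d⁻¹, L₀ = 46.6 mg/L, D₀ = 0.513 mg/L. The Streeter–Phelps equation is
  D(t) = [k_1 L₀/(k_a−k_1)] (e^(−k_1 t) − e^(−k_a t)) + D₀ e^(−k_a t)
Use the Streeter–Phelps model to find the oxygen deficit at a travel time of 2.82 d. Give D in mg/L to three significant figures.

D ≈ 2.97 mg/L

k_1 L₀/(k_a−k_1) = 0.152×46.6/(1.69−0.152) = 7.083/1.538 = 4.605 mg/L.
e^(−k_1 t) = e^(−0.152×2.820) = 0.6514; e^(−k_a t) = e^(−1.69×2.820) = 0.008516.
D = 4.605 × (0.6514 − 0.008516) + 0.513 × 0.008516 = 2.961 + 0.004369 = 2.965 mg/L.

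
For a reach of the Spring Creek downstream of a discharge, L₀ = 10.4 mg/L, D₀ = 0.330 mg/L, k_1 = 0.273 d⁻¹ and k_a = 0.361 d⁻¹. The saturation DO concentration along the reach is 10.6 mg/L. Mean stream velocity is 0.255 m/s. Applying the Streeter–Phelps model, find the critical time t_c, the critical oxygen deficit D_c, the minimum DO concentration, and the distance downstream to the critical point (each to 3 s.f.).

With k_a/k_1 = 1.322 and 1 − D₀(k_a−k_1)/(k_1 L₀) = 0.9898,
t_c = ln(1.322 × 0.9898) / (0.361 − 0.273) = ln(1.309) / 0.08800 = 0.2691/0.08800 = 3.058 d.
D_c = (k_1/k_a) L₀ e^(−k_1 t_c) = (0.273/0.361) × 10.4 × e^(−0.273×3.058) = 0.7562 × 10.4 × 0.4339 = 3.413 mg/L.
Minimum DO = C_s − D_c = 10.6 − 3.413 = 7.187 mg/L.
x_c = v t_c = 0.255 m/s × 3.058 d × 86400 s/d = 67380 m ≈ 67.4 km.

t_c ≈ 3.06 d; D_c ≈ 3.41 mg/L; min DO ≈ 7.19 mg/L; x_c ≈ 67.4 km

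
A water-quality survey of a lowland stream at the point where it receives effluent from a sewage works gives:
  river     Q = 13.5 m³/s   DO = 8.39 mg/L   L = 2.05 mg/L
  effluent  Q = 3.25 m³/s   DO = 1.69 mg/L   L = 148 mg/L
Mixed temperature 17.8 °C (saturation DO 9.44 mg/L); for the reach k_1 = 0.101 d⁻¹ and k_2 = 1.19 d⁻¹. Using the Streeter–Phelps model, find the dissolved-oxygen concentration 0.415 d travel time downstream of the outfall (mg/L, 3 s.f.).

DO ≈ 7.02 mg/L

Mixed DO = (13.5×8.39 + 3.25×1.69)/(13.5+3.25) = 118.8/16.75 = 7.090 mg/L.
Mixed L₀ = (13.5×2.05 + 3.25×148)/(16.75) = 508.7/16.75 = 30.37 mg/L.
Initial deficit D₀ = C_s − DO₀ = 9.44 − 7.090 = 2.350 mg/L.
D(0.415) = [0.101×30.37/(1.19−0.101)](e^(−0.101×0.415) − e^(−1.19×0.415)) + 2.350 e^(−1.19×0.415)
= 2.817 × (0.9590 − 0.6103) + 2.350 × 0.6103 = 2.416 mg/L.
DO = 9.44 − 2.416 = 7.024 mg/L.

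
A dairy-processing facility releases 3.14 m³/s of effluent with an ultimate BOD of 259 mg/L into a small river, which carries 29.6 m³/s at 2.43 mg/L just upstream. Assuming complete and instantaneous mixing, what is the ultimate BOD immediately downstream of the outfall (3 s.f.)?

27.0 mg/L

Flow-weighted mixing: C = (Q_r C_r + Q_w C_w)/(Q_r + Q_w)
= (29.6×2.43 + 3.14×259)/(29.6 + 3.14) = 885.2/32.74 = 27.04 mg/L.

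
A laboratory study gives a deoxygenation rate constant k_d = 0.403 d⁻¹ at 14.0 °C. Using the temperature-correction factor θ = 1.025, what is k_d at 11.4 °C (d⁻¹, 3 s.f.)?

k_d(T₂) = k_d(T₁) · θ^(T₂−T₁) = 0.403 × 1.025^(11.4−14.0)
= 0.403 × 1.025^-2.60 = 0.403 × 0.9378 = 0.3779 d⁻¹.

k_d ≈ 0.378 d⁻¹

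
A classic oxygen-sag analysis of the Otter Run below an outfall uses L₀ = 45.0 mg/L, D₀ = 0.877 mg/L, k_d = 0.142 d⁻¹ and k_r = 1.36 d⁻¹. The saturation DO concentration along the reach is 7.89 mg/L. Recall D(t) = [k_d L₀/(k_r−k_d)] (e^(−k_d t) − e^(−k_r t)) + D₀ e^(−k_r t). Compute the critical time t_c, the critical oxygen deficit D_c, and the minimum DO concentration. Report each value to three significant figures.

t_c ≈ 1.70 d; D_c ≈ 3.69 mg/L; min DO ≈ 4.20 mg/L

At the critical point dD/dt = 0, so k_d L₀ e^(−k_d t) = k_r D. Substituting D(t) from the Streeter–Phelps equation and solving for t gives
t_c = ln[(k_r/k_d)(1 − D₀(k_r−k_d)/(k_d L₀))] / (k_r−k_d).
Here k_r−k_d = 1.218 d⁻¹ and 1 − D₀(k_r−k_d)/(k_d L₀) = 1 − 0.877×1.218/(0.142×45.0) = 0.8328, so
t_c = ln(9.577 × 0.8328) / 1.218 = 2.076 / 1.218 = 1.705 d.
D_c = (k_d/k_r) L₀ e^(−k_d t_c) = (0.142/1.36) × 45.0 × e^(−0.142×1.705) = 0.1044 × 45.0 × 0.7850 = 3.688 mg/L.
Minimum DO = C_s − D_c = 7.89 − 3.688 = 4.202 mg/L.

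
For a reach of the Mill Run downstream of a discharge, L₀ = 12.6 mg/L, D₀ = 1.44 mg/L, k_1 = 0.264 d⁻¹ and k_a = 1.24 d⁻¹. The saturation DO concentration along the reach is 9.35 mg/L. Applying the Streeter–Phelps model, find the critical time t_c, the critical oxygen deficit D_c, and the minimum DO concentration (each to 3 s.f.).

t_c ≈ 1.02 d; D_c ≈ 2.05 mg/L; min DO ≈ 7.30 mg/L

At the critical point dD/dt = 0, so k_1 L₀ e^(−k_1 t) = k_a D. Substituting D(t) from the Streeter–Phelps equation and solving for t gives
t_c = ln[(k_a/k_1)(1 − D₀(k_a−k_1)/(k_1 L₀))] / (k_a−k_1).
Here k_a−k_1 = 0.9760 d⁻¹ and 1 − D₀(k_a−k_1)/(k_1 L₀) = 1 − 1.44×0.9760/(0.264×12.6) = 0.5775, so
t_c = ln(4.697 × 0.5775) / 0.9760 = 0.9979 / 0.9760 = 1.022 d.
L(t_c) = L₀ e^(−k_1 t_c) = 12.6 × 0.7634 = 9.619 mg/L, and at the critical point k_a D_c = k_1 L, so D_c = (0.264/1.24) × 9.619 = 2.048 mg/L.
Minimum DO = C_s − D_c = 9.35 − 2.048 = 7.302 mg/L.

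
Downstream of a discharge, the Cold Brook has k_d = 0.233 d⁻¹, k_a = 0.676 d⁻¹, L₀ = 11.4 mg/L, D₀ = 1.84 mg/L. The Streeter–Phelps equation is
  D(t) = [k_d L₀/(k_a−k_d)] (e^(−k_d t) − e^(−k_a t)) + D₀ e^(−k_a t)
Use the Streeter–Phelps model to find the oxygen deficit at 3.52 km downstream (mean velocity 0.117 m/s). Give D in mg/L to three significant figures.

D ≈ 2.24 mg/L

Travel time t = x/v = 3.52 km / (0.117 m/s) = 3520 m / 0.117 m/s = 30090 s = 0.3482 d.
k_d L₀/(k_a−k_d) = 0.233×11.4/(0.676−0.233) = 2.656/0.4430 = 5.996 mg/L.
e^(−k_d t) = e^(−0.233×0.3482) = 0.9221; e^(−k_a t) = e^(−0.676×0.3482) = 0.7903.
D = 5.996 × (0.9221 − 0.7903) + 1.84 × 0.7903 = 0.7903 + 1.454 = 2.244 mg/L.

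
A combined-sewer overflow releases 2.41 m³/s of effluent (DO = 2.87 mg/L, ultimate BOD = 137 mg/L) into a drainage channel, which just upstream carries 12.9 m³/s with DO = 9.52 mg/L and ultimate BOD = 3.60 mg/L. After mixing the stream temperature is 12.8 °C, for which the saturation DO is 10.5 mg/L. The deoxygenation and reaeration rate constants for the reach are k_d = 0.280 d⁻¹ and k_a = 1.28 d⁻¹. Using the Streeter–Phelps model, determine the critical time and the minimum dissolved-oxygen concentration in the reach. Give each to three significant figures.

Mixed DO = (12.9×9.52 + 2.41×2.87)/(12.9+2.41) = 129.7/15.31 = 8.473 mg/L.
Mixed L₀ = (12.9×3.60 + 2.41×137)/(15.31) = 376.6/15.31 = 24.60 mg/L.
Initial deficit D₀ = C_s − DO₀ = 10.5 − 8.473 = 2.027 mg/L.
t_c = (1/1.000) ln[(1.28/0.280)(1 − 2.027×1.000/(0.280×24.60))] = 1.000 × ln(3.226) = 1.171 d.
D_c = (0.280/1.28) × 24.60 × e^(−0.280×1.171) = 0.2188 × 24.60 × 0.7204 = 3.876 mg/L.
Minimum DO = 10.5 − 3.876 = 6.624 mg/L.

t_c ≈ 1.17 d; minimum DO ≈ 6.62 mg/L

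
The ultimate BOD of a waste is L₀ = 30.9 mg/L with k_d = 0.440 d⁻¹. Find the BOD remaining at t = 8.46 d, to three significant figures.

L ≈ 0.747 mg/L

L_t = L₀ e^(−k_d t) = 30.9 × e^(−0.440×8.46) = 30.9 × 0.02418 = 0.7470 mg/L.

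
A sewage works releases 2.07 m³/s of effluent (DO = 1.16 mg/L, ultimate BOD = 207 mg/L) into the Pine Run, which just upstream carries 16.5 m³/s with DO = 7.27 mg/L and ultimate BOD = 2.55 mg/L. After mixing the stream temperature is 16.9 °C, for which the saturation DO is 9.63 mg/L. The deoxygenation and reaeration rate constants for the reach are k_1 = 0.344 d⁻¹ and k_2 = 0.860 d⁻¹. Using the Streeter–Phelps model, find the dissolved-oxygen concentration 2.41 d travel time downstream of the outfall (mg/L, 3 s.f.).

DO ≈ 4.00 mg/L

Mixed DO = (16.5×7.27 + 2.07×1.16)/(16.5+2.07) = 122.4/18.57 = 6.589 mg/L.
Mixed L₀ = (16.5×2.55 + 2.07×207)/(18.57) = 470.6/18.57 = 25.34 mg/L.
Initial deficit D₀ = C_s − DO₀ = 9.63 − 6.589 = 3.041 mg/L.
D(2.41) = [0.344×25.34/(0.860−0.344)](e^(−0.344×2.41) − e^(−0.860×2.41)) + 3.041 e^(−0.860×2.41)
= 16.89 × (0.4365 − 0.1259) + 3.041 × 0.1259 = 5.630 mg/L.
DO = 9.63 − 5.630 = 4.000 mg/L.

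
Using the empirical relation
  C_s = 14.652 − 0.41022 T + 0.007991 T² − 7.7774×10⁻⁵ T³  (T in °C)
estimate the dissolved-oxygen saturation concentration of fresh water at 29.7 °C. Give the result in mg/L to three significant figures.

C_s ≈ 7.48 mg/L

C_s = 14.652 − 0.41022×29.7 + 0.007991×29.7² − 7.7774×10⁻⁵×29.7³ = 7.480 mg/L.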